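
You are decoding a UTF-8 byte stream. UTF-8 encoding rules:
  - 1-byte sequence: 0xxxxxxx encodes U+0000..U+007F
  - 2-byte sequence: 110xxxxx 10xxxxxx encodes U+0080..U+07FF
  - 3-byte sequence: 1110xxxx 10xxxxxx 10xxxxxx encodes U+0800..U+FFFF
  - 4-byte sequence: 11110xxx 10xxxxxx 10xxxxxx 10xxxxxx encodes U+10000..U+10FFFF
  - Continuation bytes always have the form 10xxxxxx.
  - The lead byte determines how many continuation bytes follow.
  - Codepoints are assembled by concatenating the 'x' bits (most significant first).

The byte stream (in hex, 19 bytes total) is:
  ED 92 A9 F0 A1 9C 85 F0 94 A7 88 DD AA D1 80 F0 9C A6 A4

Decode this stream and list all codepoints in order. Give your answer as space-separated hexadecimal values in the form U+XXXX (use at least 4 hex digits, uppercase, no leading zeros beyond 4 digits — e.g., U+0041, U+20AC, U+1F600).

Answer: U+D4A9 U+21705 U+149C8 U+076A U+0440 U+1C9A4

Derivation:
Byte[0]=ED: 3-byte lead, need 2 cont bytes. acc=0xD
Byte[1]=92: continuation. acc=(acc<<6)|0x12=0x352
Byte[2]=A9: continuation. acc=(acc<<6)|0x29=0xD4A9
Completed: cp=U+D4A9 (starts at byte 0)
Byte[3]=F0: 4-byte lead, need 3 cont bytes. acc=0x0
Byte[4]=A1: continuation. acc=(acc<<6)|0x21=0x21
Byte[5]=9C: continuation. acc=(acc<<6)|0x1C=0x85C
Byte[6]=85: continuation. acc=(acc<<6)|0x05=0x21705
Completed: cp=U+21705 (starts at byte 3)
Byte[7]=F0: 4-byte lead, need 3 cont bytes. acc=0x0
Byte[8]=94: continuation. acc=(acc<<6)|0x14=0x14
Byte[9]=A7: continuation. acc=(acc<<6)|0x27=0x527
Byte[10]=88: continuation. acc=(acc<<6)|0x08=0x149C8
Completed: cp=U+149C8 (starts at byte 7)
Byte[11]=DD: 2-byte lead, need 1 cont bytes. acc=0x1D
Byte[12]=AA: continuation. acc=(acc<<6)|0x2A=0x76A
Completed: cp=U+076A (starts at byte 11)
Byte[13]=D1: 2-byte lead, need 1 cont bytes. acc=0x11
Byte[14]=80: continuation. acc=(acc<<6)|0x00=0x440
Completed: cp=U+0440 (starts at byte 13)
Byte[15]=F0: 4-byte lead, need 3 cont bytes. acc=0x0
Byte[16]=9C: continuation. acc=(acc<<6)|0x1C=0x1C
Byte[17]=A6: continuation. acc=(acc<<6)|0x26=0x726
Byte[18]=A4: continuation. acc=(acc<<6)|0x24=0x1C9A4
Completed: cp=U+1C9A4 (starts at byte 15)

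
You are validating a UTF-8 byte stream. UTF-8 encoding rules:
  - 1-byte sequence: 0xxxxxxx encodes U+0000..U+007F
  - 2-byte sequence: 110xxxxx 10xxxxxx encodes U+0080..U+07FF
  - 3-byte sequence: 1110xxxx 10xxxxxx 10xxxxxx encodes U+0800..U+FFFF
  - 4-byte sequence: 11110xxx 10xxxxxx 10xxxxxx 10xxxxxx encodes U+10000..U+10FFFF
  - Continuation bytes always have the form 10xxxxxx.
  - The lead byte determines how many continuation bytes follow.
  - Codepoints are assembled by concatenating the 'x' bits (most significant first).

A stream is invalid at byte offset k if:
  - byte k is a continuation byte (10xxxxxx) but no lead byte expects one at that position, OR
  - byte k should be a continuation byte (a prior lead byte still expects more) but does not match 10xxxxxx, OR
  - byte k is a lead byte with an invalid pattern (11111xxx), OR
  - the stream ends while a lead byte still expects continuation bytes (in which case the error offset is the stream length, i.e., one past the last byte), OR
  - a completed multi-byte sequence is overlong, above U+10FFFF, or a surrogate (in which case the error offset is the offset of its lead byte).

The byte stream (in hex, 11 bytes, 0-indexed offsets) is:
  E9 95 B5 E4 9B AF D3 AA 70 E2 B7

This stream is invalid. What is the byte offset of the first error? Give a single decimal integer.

Answer: 11

Derivation:
Byte[0]=E9: 3-byte lead, need 2 cont bytes. acc=0x9
Byte[1]=95: continuation. acc=(acc<<6)|0x15=0x255
Byte[2]=B5: continuation. acc=(acc<<6)|0x35=0x9575
Completed: cp=U+9575 (starts at byte 0)
Byte[3]=E4: 3-byte lead, need 2 cont bytes. acc=0x4
Byte[4]=9B: continuation. acc=(acc<<6)|0x1B=0x11B
Byte[5]=AF: continuation. acc=(acc<<6)|0x2F=0x46EF
Completed: cp=U+46EF (starts at byte 3)
Byte[6]=D3: 2-byte lead, need 1 cont bytes. acc=0x13
Byte[7]=AA: continuation. acc=(acc<<6)|0x2A=0x4EA
Completed: cp=U+04EA (starts at byte 6)
Byte[8]=70: 1-byte ASCII. cp=U+0070
Byte[9]=E2: 3-byte lead, need 2 cont bytes. acc=0x2
Byte[10]=B7: continuation. acc=(acc<<6)|0x37=0xB7
Byte[11]: stream ended, expected continuation. INVALID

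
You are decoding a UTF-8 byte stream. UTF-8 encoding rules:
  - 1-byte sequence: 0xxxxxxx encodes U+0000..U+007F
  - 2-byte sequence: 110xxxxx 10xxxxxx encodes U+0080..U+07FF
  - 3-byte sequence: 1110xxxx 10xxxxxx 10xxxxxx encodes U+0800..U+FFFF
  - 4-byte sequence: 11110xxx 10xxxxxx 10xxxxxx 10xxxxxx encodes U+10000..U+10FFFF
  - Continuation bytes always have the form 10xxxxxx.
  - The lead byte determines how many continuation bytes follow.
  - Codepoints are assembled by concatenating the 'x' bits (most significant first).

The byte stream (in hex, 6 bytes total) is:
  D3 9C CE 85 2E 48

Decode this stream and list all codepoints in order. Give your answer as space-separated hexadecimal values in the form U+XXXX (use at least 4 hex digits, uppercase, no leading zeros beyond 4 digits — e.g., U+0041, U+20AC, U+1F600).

Answer: U+04DC U+0385 U+002E U+0048

Derivation:
Byte[0]=D3: 2-byte lead, need 1 cont bytes. acc=0x13
Byte[1]=9C: continuation. acc=(acc<<6)|0x1C=0x4DC
Completed: cp=U+04DC (starts at byte 0)
Byte[2]=CE: 2-byte lead, need 1 cont bytes. acc=0xE
Byte[3]=85: continuation. acc=(acc<<6)|0x05=0x385
Completed: cp=U+0385 (starts at byte 2)
Byte[4]=2E: 1-byte ASCII. cp=U+002E
Byte[5]=48: 1-byte ASCII. cp=U+0048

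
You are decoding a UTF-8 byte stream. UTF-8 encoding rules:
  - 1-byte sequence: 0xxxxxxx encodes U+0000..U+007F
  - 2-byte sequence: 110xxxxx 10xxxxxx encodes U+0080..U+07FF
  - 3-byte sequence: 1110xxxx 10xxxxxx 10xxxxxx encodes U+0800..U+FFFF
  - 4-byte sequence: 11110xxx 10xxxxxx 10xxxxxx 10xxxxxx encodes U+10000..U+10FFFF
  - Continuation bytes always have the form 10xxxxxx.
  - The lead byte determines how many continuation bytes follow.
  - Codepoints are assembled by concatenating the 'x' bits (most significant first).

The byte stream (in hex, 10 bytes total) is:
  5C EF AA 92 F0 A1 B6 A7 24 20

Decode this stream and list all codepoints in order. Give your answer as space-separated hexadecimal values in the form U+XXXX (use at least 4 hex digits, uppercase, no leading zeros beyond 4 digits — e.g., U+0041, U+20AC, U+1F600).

Byte[0]=5C: 1-byte ASCII. cp=U+005C
Byte[1]=EF: 3-byte lead, need 2 cont bytes. acc=0xF
Byte[2]=AA: continuation. acc=(acc<<6)|0x2A=0x3EA
Byte[3]=92: continuation. acc=(acc<<6)|0x12=0xFA92
Completed: cp=U+FA92 (starts at byte 1)
Byte[4]=F0: 4-byte lead, need 3 cont bytes. acc=0x0
Byte[5]=A1: continuation. acc=(acc<<6)|0x21=0x21
Byte[6]=B6: continuation. acc=(acc<<6)|0x36=0x876
Byte[7]=A7: continuation. acc=(acc<<6)|0x27=0x21DA7
Completed: cp=U+21DA7 (starts at byte 4)
Byte[8]=24: 1-byte ASCII. cp=U+0024
Byte[9]=20: 1-byte ASCII. cp=U+0020

Answer: U+005C U+FA92 U+21DA7 U+0024 U+0020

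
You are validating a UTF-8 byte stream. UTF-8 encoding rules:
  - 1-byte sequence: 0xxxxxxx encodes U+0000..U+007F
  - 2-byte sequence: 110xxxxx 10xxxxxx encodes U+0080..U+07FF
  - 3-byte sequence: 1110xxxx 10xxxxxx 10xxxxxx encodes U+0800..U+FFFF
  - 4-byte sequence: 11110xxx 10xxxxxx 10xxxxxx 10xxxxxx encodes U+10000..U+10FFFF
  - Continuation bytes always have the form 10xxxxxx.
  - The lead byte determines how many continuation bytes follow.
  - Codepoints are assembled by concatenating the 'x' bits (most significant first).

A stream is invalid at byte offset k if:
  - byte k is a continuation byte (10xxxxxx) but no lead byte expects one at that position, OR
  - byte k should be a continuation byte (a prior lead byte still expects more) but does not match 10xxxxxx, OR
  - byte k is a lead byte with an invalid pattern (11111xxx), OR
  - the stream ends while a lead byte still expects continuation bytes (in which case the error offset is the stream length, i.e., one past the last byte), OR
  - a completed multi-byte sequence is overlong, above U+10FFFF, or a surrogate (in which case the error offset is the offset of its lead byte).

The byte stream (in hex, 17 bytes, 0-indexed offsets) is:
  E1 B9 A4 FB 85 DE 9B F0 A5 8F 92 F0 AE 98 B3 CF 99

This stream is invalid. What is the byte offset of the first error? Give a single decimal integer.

Byte[0]=E1: 3-byte lead, need 2 cont bytes. acc=0x1
Byte[1]=B9: continuation. acc=(acc<<6)|0x39=0x79
Byte[2]=A4: continuation. acc=(acc<<6)|0x24=0x1E64
Completed: cp=U+1E64 (starts at byte 0)
Byte[3]=FB: INVALID lead byte (not 0xxx/110x/1110/11110)

Answer: 3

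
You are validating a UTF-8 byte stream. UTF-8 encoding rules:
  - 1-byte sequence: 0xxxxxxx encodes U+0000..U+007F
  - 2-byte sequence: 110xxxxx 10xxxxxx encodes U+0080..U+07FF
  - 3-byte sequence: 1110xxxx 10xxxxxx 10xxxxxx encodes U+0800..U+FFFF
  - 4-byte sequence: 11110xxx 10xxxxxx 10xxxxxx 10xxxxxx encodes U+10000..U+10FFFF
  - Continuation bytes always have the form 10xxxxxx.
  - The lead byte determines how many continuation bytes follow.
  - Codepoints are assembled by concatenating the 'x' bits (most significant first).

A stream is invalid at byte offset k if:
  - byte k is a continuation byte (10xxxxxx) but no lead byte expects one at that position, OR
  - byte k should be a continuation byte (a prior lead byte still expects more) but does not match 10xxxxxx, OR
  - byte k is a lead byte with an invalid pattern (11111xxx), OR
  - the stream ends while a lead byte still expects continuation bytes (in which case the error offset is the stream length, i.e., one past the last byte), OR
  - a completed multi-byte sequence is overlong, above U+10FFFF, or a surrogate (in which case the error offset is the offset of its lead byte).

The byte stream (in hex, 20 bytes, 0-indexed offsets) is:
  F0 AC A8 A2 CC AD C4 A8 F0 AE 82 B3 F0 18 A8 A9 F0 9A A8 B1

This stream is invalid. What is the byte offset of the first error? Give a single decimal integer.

Answer: 13

Derivation:
Byte[0]=F0: 4-byte lead, need 3 cont bytes. acc=0x0
Byte[1]=AC: continuation. acc=(acc<<6)|0x2C=0x2C
Byte[2]=A8: continuation. acc=(acc<<6)|0x28=0xB28
Byte[3]=A2: continuation. acc=(acc<<6)|0x22=0x2CA22
Completed: cp=U+2CA22 (starts at byte 0)
Byte[4]=CC: 2-byte lead, need 1 cont bytes. acc=0xC
Byte[5]=AD: continuation. acc=(acc<<6)|0x2D=0x32D
Completed: cp=U+032D (starts at byte 4)
Byte[6]=C4: 2-byte lead, need 1 cont bytes. acc=0x4
Byte[7]=A8: continuation. acc=(acc<<6)|0x28=0x128
Completed: cp=U+0128 (starts at byte 6)
Byte[8]=F0: 4-byte lead, need 3 cont bytes. acc=0x0
Byte[9]=AE: continuation. acc=(acc<<6)|0x2E=0x2E
Byte[10]=82: continuation. acc=(acc<<6)|0x02=0xB82
Byte[11]=B3: continuation. acc=(acc<<6)|0x33=0x2E0B3
Completed: cp=U+2E0B3 (starts at byte 8)
Byte[12]=F0: 4-byte lead, need 3 cont bytes. acc=0x0
Byte[13]=18: expected 10xxxxxx continuation. INVALID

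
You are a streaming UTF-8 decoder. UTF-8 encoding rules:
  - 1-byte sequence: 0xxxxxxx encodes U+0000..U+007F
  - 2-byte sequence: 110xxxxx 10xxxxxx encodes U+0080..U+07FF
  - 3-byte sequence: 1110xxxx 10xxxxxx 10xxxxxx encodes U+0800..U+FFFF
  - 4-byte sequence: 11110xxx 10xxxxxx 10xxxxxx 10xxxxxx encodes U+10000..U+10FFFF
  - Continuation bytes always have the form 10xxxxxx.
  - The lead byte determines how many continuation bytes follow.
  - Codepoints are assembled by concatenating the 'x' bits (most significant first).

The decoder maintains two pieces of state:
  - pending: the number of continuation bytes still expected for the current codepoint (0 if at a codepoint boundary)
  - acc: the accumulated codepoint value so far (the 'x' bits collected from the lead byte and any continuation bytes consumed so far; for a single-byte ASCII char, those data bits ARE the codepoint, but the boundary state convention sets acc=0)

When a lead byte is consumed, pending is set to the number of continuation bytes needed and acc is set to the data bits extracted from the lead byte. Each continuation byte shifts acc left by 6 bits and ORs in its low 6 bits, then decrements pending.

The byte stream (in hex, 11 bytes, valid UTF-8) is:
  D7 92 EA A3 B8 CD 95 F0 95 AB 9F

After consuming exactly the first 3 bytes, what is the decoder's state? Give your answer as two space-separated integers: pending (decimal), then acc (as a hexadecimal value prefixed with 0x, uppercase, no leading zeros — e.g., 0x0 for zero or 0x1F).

Answer: 2 0xA

Derivation:
Byte[0]=D7: 2-byte lead. pending=1, acc=0x17
Byte[1]=92: continuation. acc=(acc<<6)|0x12=0x5D2, pending=0
Byte[2]=EA: 3-byte lead. pending=2, acc=0xA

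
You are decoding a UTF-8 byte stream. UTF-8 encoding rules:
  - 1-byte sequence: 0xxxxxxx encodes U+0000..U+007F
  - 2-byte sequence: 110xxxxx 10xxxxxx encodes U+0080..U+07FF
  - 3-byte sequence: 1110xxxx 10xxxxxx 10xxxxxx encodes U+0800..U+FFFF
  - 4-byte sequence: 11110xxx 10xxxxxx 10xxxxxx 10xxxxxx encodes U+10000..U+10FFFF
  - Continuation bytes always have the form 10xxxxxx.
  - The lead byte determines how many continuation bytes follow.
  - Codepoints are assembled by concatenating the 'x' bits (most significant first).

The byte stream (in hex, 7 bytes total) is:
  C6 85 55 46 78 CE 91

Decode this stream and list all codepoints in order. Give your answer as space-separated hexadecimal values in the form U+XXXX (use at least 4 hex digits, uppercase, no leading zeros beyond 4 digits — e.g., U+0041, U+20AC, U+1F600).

Answer: U+0185 U+0055 U+0046 U+0078 U+0391

Derivation:
Byte[0]=C6: 2-byte lead, need 1 cont bytes. acc=0x6
Byte[1]=85: continuation. acc=(acc<<6)|0x05=0x185
Completed: cp=U+0185 (starts at byte 0)
Byte[2]=55: 1-byte ASCII. cp=U+0055
Byte[3]=46: 1-byte ASCII. cp=U+0046
Byte[4]=78: 1-byte ASCII. cp=U+0078
Byte[5]=CE: 2-byte lead, need 1 cont bytes. acc=0xE
Byte[6]=91: continuation. acc=(acc<<6)|0x11=0x391
Completed: cp=U+0391 (starts at byte 5)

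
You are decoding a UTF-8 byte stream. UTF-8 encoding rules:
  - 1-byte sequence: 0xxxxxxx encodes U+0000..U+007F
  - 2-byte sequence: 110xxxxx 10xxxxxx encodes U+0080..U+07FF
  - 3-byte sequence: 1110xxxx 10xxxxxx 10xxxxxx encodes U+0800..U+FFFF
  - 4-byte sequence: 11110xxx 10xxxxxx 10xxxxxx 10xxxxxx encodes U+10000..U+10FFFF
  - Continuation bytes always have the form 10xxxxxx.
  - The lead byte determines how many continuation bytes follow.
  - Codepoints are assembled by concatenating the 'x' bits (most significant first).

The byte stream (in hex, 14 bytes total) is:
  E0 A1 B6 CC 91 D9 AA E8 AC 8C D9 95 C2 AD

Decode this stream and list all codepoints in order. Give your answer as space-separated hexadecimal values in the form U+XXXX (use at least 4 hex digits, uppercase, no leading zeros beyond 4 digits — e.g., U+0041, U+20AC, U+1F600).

Byte[0]=E0: 3-byte lead, need 2 cont bytes. acc=0x0
Byte[1]=A1: continuation. acc=(acc<<6)|0x21=0x21
Byte[2]=B6: continuation. acc=(acc<<6)|0x36=0x876
Completed: cp=U+0876 (starts at byte 0)
Byte[3]=CC: 2-byte lead, need 1 cont bytes. acc=0xC
Byte[4]=91: continuation. acc=(acc<<6)|0x11=0x311
Completed: cp=U+0311 (starts at byte 3)
Byte[5]=D9: 2-byte lead, need 1 cont bytes. acc=0x19
Byte[6]=AA: continuation. acc=(acc<<6)|0x2A=0x66A
Completed: cp=U+066A (starts at byte 5)
Byte[7]=E8: 3-byte lead, need 2 cont bytes. acc=0x8
Byte[8]=AC: continuation. acc=(acc<<6)|0x2C=0x22C
Byte[9]=8C: continuation. acc=(acc<<6)|0x0C=0x8B0C
Completed: cp=U+8B0C (starts at byte 7)
Byte[10]=D9: 2-byte lead, need 1 cont bytes. acc=0x19
Byte[11]=95: continuation. acc=(acc<<6)|0x15=0x655
Completed: cp=U+0655 (starts at byte 10)
Byte[12]=C2: 2-byte lead, need 1 cont bytes. acc=0x2
Byte[13]=AD: continuation. acc=(acc<<6)|0x2D=0xAD
Completed: cp=U+00AD (starts at byte 12)

Answer: U+0876 U+0311 U+066A U+8B0C U+0655 U+00AD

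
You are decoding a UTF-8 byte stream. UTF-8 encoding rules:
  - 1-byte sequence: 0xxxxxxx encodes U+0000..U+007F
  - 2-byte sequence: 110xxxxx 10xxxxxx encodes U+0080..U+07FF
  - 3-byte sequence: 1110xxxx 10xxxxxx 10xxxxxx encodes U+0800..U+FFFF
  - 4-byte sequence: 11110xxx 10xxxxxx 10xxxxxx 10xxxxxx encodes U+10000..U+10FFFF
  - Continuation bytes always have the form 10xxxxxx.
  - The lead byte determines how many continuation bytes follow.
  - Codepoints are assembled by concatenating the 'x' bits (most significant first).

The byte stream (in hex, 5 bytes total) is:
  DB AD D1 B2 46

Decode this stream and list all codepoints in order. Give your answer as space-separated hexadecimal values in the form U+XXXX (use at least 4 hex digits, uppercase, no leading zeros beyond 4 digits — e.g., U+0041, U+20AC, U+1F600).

Answer: U+06ED U+0472 U+0046

Derivation:
Byte[0]=DB: 2-byte lead, need 1 cont bytes. acc=0x1B
Byte[1]=AD: continuation. acc=(acc<<6)|0x2D=0x6ED
Completed: cp=U+06ED (starts at byte 0)
Byte[2]=D1: 2-byte lead, need 1 cont bytes. acc=0x11
Byte[3]=B2: continuation. acc=(acc<<6)|0x32=0x472
Completed: cp=U+0472 (starts at byte 2)
Byte[4]=46: 1-byte ASCII. cp=U+0046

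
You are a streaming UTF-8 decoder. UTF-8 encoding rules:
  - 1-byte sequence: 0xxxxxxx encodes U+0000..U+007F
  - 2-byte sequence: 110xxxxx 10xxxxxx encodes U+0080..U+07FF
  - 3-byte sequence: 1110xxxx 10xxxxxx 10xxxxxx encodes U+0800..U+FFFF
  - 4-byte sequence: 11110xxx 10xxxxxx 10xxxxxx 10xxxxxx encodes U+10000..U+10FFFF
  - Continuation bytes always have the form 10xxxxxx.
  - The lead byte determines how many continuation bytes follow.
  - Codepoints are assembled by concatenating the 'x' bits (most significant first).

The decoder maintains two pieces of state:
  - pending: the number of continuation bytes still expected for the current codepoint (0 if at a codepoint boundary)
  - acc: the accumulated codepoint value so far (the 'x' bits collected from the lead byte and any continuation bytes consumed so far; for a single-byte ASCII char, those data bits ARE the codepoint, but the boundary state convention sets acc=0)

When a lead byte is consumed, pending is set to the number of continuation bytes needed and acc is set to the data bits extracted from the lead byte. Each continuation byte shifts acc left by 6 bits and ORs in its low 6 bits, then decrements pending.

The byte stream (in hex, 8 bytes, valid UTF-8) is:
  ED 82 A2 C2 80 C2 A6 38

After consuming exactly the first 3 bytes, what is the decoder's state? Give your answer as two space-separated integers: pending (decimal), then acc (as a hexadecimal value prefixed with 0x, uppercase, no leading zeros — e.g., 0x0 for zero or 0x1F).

Byte[0]=ED: 3-byte lead. pending=2, acc=0xD
Byte[1]=82: continuation. acc=(acc<<6)|0x02=0x342, pending=1
Byte[2]=A2: continuation. acc=(acc<<6)|0x22=0xD0A2, pending=0

Answer: 0 0xD0A2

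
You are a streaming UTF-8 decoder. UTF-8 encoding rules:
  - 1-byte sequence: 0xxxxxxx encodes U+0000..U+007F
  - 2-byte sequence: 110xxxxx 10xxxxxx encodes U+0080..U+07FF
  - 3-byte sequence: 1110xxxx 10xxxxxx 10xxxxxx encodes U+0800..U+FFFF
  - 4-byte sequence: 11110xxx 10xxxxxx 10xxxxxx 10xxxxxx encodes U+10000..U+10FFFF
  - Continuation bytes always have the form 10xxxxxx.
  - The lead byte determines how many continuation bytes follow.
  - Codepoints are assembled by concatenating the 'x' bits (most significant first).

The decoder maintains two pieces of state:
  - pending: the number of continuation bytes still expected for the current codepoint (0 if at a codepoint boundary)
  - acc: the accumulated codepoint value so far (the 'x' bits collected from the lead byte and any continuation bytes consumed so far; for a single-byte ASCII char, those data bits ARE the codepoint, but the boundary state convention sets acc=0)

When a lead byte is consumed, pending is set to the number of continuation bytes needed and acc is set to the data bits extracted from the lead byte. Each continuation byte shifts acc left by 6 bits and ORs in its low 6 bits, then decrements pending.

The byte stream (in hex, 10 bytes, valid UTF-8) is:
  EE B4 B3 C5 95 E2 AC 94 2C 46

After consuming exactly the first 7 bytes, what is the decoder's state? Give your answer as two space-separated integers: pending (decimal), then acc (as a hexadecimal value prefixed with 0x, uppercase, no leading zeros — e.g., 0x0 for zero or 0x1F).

Byte[0]=EE: 3-byte lead. pending=2, acc=0xE
Byte[1]=B4: continuation. acc=(acc<<6)|0x34=0x3B4, pending=1
Byte[2]=B3: continuation. acc=(acc<<6)|0x33=0xED33, pending=0
Byte[3]=C5: 2-byte lead. pending=1, acc=0x5
Byte[4]=95: continuation. acc=(acc<<6)|0x15=0x155, pending=0
Byte[5]=E2: 3-byte lead. pending=2, acc=0x2
Byte[6]=AC: continuation. acc=(acc<<6)|0x2C=0xAC, pending=1

Answer: 1 0xAC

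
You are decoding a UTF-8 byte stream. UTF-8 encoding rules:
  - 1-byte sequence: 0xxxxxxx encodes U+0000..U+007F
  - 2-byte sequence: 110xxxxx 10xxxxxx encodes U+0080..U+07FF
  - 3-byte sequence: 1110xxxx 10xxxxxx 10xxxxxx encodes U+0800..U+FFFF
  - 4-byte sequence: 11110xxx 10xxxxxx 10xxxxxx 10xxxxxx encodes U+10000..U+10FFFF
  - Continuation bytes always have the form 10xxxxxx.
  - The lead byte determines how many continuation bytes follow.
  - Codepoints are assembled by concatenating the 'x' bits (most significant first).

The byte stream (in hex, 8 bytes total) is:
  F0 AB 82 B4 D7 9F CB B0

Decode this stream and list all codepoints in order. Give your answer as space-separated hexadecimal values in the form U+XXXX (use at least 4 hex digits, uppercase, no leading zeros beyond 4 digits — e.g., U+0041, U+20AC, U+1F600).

Answer: U+2B0B4 U+05DF U+02F0

Derivation:
Byte[0]=F0: 4-byte lead, need 3 cont bytes. acc=0x0
Byte[1]=AB: continuation. acc=(acc<<6)|0x2B=0x2B
Byte[2]=82: continuation. acc=(acc<<6)|0x02=0xAC2
Byte[3]=B4: continuation. acc=(acc<<6)|0x34=0x2B0B4
Completed: cp=U+2B0B4 (starts at byte 0)
Byte[4]=D7: 2-byte lead, need 1 cont bytes. acc=0x17
Byte[5]=9F: continuation. acc=(acc<<6)|0x1F=0x5DF
Completed: cp=U+05DF (starts at byte 4)
Byte[6]=CB: 2-byte lead, need 1 cont bytes. acc=0xB
Byte[7]=B0: continuation. acc=(acc<<6)|0x30=0x2F0
Completed: cp=U+02F0 (starts at byte 6)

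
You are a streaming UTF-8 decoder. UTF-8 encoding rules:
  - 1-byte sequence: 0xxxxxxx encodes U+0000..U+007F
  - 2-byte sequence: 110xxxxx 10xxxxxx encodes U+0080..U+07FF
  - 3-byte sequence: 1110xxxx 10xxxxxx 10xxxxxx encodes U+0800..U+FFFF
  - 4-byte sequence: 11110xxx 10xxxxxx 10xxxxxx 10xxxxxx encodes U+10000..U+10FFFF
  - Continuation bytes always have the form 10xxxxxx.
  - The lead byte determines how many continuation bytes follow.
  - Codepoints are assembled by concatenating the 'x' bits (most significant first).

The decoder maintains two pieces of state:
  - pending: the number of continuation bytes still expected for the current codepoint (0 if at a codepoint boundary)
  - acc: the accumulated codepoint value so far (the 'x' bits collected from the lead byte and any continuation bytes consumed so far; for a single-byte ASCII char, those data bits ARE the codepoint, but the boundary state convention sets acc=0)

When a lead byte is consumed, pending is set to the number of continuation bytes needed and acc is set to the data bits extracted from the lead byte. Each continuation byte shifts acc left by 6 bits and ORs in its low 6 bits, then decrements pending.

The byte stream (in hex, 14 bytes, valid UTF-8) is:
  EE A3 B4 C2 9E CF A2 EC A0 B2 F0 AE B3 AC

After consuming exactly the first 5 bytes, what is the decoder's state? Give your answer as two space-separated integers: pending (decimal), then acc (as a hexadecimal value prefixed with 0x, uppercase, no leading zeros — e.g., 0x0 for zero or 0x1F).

Byte[0]=EE: 3-byte lead. pending=2, acc=0xE
Byte[1]=A3: continuation. acc=(acc<<6)|0x23=0x3A3, pending=1
Byte[2]=B4: continuation. acc=(acc<<6)|0x34=0xE8F4, pending=0
Byte[3]=C2: 2-byte lead. pending=1, acc=0x2
Byte[4]=9E: continuation. acc=(acc<<6)|0x1E=0x9E, pending=0

Answer: 0 0x9E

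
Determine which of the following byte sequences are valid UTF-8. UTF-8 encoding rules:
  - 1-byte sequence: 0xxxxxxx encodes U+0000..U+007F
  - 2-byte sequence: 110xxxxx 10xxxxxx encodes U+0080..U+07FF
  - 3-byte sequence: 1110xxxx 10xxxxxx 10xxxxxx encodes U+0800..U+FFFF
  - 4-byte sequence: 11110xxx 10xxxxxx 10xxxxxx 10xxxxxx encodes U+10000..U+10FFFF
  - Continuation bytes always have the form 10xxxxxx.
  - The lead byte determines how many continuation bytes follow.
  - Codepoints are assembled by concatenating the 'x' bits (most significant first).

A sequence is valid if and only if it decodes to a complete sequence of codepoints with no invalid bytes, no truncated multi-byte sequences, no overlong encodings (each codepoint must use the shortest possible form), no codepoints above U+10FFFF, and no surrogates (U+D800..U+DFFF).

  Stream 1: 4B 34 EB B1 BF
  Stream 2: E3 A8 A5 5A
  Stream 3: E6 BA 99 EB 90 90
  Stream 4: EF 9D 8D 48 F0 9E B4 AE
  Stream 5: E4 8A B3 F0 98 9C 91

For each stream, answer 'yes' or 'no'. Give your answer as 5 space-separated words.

Stream 1: decodes cleanly. VALID
Stream 2: decodes cleanly. VALID
Stream 3: decodes cleanly. VALID
Stream 4: decodes cleanly. VALID
Stream 5: decodes cleanly. VALID

Answer: yes yes yes yes yes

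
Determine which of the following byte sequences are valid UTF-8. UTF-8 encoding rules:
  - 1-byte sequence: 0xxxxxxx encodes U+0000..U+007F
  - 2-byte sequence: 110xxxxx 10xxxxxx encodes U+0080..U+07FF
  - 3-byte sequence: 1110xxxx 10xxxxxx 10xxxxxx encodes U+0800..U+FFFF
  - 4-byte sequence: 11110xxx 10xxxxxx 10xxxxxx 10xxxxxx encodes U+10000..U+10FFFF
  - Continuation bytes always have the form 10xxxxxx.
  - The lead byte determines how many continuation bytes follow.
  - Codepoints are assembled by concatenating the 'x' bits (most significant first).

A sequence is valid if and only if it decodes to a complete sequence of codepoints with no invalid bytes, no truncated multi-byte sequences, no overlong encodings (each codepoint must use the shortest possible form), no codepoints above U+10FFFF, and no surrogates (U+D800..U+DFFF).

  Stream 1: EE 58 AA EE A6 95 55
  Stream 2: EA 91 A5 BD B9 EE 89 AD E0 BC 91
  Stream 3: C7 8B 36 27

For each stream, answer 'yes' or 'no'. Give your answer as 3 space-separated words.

Stream 1: error at byte offset 1. INVALID
Stream 2: error at byte offset 3. INVALID
Stream 3: decodes cleanly. VALID

Answer: no no yes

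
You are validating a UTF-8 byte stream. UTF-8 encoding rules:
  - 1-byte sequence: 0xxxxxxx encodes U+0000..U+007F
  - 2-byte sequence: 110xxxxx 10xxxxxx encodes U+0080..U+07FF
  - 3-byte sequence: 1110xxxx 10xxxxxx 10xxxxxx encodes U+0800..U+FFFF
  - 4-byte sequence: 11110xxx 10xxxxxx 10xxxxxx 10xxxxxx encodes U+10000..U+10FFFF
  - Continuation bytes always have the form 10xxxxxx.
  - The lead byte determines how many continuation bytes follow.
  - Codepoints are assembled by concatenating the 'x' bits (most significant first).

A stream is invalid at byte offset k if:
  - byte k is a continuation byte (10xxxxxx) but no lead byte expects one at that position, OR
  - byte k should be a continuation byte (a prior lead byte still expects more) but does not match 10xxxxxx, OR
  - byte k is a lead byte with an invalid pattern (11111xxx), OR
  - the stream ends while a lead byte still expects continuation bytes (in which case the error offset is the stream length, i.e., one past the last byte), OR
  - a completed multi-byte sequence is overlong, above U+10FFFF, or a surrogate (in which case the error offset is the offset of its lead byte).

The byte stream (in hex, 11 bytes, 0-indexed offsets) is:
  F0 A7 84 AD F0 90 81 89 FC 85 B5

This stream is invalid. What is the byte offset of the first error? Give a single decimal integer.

Answer: 8

Derivation:
Byte[0]=F0: 4-byte lead, need 3 cont bytes. acc=0x0
Byte[1]=A7: continuation. acc=(acc<<6)|0x27=0x27
Byte[2]=84: continuation. acc=(acc<<6)|0x04=0x9C4
Byte[3]=AD: continuation. acc=(acc<<6)|0x2D=0x2712D
Completed: cp=U+2712D (starts at byte 0)
Byte[4]=F0: 4-byte lead, need 3 cont bytes. acc=0x0
Byte[5]=90: continuation. acc=(acc<<6)|0x10=0x10
Byte[6]=81: continuation. acc=(acc<<6)|0x01=0x401
Byte[7]=89: continuation. acc=(acc<<6)|0x09=0x10049
Completed: cp=U+10049 (starts at byte 4)
Byte[8]=FC: INVALID lead byte (not 0xxx/110x/1110/11110)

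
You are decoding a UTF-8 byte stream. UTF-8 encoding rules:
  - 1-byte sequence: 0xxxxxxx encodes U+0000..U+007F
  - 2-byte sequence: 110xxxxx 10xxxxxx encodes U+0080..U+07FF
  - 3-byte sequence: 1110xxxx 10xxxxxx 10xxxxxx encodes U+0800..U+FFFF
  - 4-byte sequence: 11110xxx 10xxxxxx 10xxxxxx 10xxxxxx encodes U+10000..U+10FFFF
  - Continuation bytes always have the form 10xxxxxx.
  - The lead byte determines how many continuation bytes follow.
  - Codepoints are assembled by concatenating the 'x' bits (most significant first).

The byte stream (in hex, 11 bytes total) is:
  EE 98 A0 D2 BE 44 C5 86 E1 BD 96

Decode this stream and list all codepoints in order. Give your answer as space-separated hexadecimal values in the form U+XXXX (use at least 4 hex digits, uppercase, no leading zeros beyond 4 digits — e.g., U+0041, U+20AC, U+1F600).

Answer: U+E620 U+04BE U+0044 U+0146 U+1F56

Derivation:
Byte[0]=EE: 3-byte lead, need 2 cont bytes. acc=0xE
Byte[1]=98: continuation. acc=(acc<<6)|0x18=0x398
Byte[2]=A0: continuation. acc=(acc<<6)|0x20=0xE620
Completed: cp=U+E620 (starts at byte 0)
Byte[3]=D2: 2-byte lead, need 1 cont bytes. acc=0x12
Byte[4]=BE: continuation. acc=(acc<<6)|0x3E=0x4BE
Completed: cp=U+04BE (starts at byte 3)
Byte[5]=44: 1-byte ASCII. cp=U+0044
Byte[6]=C5: 2-byte lead, need 1 cont bytes. acc=0x5
Byte[7]=86: continuation. acc=(acc<<6)|0x06=0x146
Completed: cp=U+0146 (starts at byte 6)
Byte[8]=E1: 3-byte lead, need 2 cont bytes. acc=0x1
Byte[9]=BD: continuation. acc=(acc<<6)|0x3D=0x7D
Byte[10]=96: continuation. acc=(acc<<6)|0x16=0x1F56
Completed: cp=U+1F56 (starts at byte 8)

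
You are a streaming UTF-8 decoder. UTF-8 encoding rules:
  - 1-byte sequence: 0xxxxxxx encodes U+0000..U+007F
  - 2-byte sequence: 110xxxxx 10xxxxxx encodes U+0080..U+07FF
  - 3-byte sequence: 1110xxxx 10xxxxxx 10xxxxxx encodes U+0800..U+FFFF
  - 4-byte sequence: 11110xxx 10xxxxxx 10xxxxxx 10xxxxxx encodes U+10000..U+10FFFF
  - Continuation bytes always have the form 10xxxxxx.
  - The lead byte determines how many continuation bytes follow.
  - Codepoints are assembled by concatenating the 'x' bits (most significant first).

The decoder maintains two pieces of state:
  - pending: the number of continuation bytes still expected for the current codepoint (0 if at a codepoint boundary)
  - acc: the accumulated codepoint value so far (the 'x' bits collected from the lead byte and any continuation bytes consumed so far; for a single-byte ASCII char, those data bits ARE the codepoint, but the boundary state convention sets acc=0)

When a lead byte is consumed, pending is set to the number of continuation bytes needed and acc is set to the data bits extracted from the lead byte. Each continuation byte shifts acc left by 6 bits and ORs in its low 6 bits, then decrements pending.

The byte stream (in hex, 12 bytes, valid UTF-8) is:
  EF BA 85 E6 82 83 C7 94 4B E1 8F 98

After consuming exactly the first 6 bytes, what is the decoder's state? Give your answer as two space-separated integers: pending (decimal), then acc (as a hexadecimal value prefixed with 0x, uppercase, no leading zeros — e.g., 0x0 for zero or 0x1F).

Byte[0]=EF: 3-byte lead. pending=2, acc=0xF
Byte[1]=BA: continuation. acc=(acc<<6)|0x3A=0x3FA, pending=1
Byte[2]=85: continuation. acc=(acc<<6)|0x05=0xFE85, pending=0
Byte[3]=E6: 3-byte lead. pending=2, acc=0x6
Byte[4]=82: continuation. acc=(acc<<6)|0x02=0x182, pending=1
Byte[5]=83: continuation. acc=(acc<<6)|0x03=0x6083, pending=0

Answer: 0 0x6083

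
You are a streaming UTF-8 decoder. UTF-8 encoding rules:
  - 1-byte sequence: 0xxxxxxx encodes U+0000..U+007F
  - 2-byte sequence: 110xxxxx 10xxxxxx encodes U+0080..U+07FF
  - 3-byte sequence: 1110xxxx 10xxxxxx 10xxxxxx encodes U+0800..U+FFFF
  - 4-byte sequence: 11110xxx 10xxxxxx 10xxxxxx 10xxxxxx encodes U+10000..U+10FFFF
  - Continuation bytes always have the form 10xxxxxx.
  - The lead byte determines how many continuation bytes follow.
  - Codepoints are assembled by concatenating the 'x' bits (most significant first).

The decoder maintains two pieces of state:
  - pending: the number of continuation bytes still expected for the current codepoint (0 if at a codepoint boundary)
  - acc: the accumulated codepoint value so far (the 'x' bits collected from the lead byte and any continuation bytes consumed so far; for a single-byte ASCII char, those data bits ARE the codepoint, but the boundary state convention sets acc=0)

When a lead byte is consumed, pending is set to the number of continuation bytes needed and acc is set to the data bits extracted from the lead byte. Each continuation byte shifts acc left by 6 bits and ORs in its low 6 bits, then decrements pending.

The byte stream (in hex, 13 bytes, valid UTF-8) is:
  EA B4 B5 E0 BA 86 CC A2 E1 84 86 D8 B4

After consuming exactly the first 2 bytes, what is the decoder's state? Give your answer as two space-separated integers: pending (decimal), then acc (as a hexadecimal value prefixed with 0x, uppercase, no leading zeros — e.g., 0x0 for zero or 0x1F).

Byte[0]=EA: 3-byte lead. pending=2, acc=0xA
Byte[1]=B4: continuation. acc=(acc<<6)|0x34=0x2B4, pending=1

Answer: 1 0x2B4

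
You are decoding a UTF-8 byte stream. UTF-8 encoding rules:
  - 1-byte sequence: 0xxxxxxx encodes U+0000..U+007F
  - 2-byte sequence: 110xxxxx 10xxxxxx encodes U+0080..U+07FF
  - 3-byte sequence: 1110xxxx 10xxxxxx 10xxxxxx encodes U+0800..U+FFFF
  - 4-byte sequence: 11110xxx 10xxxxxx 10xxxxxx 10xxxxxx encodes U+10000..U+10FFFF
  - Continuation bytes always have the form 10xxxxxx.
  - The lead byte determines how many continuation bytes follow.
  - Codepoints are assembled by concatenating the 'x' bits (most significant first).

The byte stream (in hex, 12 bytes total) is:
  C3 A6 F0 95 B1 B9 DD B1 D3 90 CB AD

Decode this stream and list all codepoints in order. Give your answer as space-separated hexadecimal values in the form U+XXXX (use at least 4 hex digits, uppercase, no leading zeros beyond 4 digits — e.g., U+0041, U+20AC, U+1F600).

Byte[0]=C3: 2-byte lead, need 1 cont bytes. acc=0x3
Byte[1]=A6: continuation. acc=(acc<<6)|0x26=0xE6
Completed: cp=U+00E6 (starts at byte 0)
Byte[2]=F0: 4-byte lead, need 3 cont bytes. acc=0x0
Byte[3]=95: continuation. acc=(acc<<6)|0x15=0x15
Byte[4]=B1: continuation. acc=(acc<<6)|0x31=0x571
Byte[5]=B9: continuation. acc=(acc<<6)|0x39=0x15C79
Completed: cp=U+15C79 (starts at byte 2)
Byte[6]=DD: 2-byte lead, need 1 cont bytes. acc=0x1D
Byte[7]=B1: continuation. acc=(acc<<6)|0x31=0x771
Completed: cp=U+0771 (starts at byte 6)
Byte[8]=D3: 2-byte lead, need 1 cont bytes. acc=0x13
Byte[9]=90: continuation. acc=(acc<<6)|0x10=0x4D0
Completed: cp=U+04D0 (starts at byte 8)
Byte[10]=CB: 2-byte lead, need 1 cont bytes. acc=0xB
Byte[11]=AD: continuation. acc=(acc<<6)|0x2D=0x2ED
Completed: cp=U+02ED (starts at byte 10)

Answer: U+00E6 U+15C79 U+0771 U+04D0 U+02ED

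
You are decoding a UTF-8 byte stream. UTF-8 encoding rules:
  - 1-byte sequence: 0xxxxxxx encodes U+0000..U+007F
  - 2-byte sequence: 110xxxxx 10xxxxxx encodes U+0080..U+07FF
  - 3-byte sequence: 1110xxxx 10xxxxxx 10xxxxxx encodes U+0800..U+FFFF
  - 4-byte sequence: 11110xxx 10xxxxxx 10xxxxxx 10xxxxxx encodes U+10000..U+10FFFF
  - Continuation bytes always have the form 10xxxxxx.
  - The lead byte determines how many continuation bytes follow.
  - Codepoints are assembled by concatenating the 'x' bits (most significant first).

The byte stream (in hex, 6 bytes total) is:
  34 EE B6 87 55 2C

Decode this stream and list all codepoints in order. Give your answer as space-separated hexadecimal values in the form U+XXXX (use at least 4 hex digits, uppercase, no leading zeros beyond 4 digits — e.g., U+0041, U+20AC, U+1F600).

Answer: U+0034 U+ED87 U+0055 U+002C

Derivation:
Byte[0]=34: 1-byte ASCII. cp=U+0034
Byte[1]=EE: 3-byte lead, need 2 cont bytes. acc=0xE
Byte[2]=B6: continuation. acc=(acc<<6)|0x36=0x3B6
Byte[3]=87: continuation. acc=(acc<<6)|0x07=0xED87
Completed: cp=U+ED87 (starts at byte 1)
Byte[4]=55: 1-byte ASCII. cp=U+0055
Byte[5]=2C: 1-byte ASCII. cp=U+002C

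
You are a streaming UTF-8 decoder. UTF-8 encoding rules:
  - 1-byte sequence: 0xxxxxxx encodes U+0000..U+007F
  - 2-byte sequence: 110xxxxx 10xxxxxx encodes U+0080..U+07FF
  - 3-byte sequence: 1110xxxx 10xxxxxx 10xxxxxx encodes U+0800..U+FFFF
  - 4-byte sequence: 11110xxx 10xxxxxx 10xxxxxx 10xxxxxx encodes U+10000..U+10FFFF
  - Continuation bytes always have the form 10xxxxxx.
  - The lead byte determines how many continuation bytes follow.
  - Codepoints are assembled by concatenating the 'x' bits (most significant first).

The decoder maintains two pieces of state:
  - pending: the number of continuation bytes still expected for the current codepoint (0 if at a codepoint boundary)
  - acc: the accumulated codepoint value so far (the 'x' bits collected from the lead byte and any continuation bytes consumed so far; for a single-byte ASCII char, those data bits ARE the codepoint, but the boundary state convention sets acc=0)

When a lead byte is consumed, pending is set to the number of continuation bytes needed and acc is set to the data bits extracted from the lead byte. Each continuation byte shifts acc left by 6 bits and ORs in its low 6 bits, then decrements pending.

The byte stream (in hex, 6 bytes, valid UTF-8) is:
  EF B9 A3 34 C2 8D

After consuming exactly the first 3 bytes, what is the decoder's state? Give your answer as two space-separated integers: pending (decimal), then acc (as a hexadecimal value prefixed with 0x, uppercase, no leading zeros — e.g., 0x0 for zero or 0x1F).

Answer: 0 0xFE63

Derivation:
Byte[0]=EF: 3-byte lead. pending=2, acc=0xF
Byte[1]=B9: continuation. acc=(acc<<6)|0x39=0x3F9, pending=1
Byte[2]=A3: continuation. acc=(acc<<6)|0x23=0xFE63, pending=0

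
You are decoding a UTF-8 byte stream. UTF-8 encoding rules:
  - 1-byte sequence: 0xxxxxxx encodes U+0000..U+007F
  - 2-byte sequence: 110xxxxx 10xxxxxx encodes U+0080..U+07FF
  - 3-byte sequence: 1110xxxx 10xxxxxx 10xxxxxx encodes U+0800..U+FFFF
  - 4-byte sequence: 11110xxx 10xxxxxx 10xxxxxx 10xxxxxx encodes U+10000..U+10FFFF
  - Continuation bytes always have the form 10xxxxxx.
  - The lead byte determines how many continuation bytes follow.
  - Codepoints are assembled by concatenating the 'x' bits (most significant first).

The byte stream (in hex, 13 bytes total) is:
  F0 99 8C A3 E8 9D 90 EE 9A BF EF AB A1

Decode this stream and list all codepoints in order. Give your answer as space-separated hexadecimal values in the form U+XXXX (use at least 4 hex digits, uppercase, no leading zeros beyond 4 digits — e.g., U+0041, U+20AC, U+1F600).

Answer: U+19323 U+8750 U+E6BF U+FAE1

Derivation:
Byte[0]=F0: 4-byte lead, need 3 cont bytes. acc=0x0
Byte[1]=99: continuation. acc=(acc<<6)|0x19=0x19
Byte[2]=8C: continuation. acc=(acc<<6)|0x0C=0x64C
Byte[3]=A3: continuation. acc=(acc<<6)|0x23=0x19323
Completed: cp=U+19323 (starts at byte 0)
Byte[4]=E8: 3-byte lead, need 2 cont bytes. acc=0x8
Byte[5]=9D: continuation. acc=(acc<<6)|0x1D=0x21D
Byte[6]=90: continuation. acc=(acc<<6)|0x10=0x8750
Completed: cp=U+8750 (starts at byte 4)
Byte[7]=EE: 3-byte lead, need 2 cont bytes. acc=0xE
Byte[8]=9A: continuation. acc=(acc<<6)|0x1A=0x39A
Byte[9]=BF: continuation. acc=(acc<<6)|0x3F=0xE6BF
Completed: cp=U+E6BF (starts at byte 7)
Byte[10]=EF: 3-byte lead, need 2 cont bytes. acc=0xF
Byte[11]=AB: continuation. acc=(acc<<6)|0x2B=0x3EB
Byte[12]=A1: continuation. acc=(acc<<6)|0x21=0xFAE1
Completed: cp=U+FAE1 (starts at byte 10)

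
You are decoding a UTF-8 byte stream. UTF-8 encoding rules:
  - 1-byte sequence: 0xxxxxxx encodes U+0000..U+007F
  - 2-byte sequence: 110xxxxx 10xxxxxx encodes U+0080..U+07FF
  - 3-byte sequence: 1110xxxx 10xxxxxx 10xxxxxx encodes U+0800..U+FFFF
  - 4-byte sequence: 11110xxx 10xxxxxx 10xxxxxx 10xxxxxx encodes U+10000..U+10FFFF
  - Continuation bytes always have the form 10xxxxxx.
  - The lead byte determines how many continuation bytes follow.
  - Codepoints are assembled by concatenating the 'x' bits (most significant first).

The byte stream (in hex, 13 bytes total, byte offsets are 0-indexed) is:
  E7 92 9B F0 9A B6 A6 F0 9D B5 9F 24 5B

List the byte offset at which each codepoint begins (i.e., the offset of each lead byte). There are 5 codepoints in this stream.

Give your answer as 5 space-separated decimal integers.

Byte[0]=E7: 3-byte lead, need 2 cont bytes. acc=0x7
Byte[1]=92: continuation. acc=(acc<<6)|0x12=0x1D2
Byte[2]=9B: continuation. acc=(acc<<6)|0x1B=0x749B
Completed: cp=U+749B (starts at byte 0)
Byte[3]=F0: 4-byte lead, need 3 cont bytes. acc=0x0
Byte[4]=9A: continuation. acc=(acc<<6)|0x1A=0x1A
Byte[5]=B6: continuation. acc=(acc<<6)|0x36=0x6B6
Byte[6]=A6: continuation. acc=(acc<<6)|0x26=0x1ADA6
Completed: cp=U+1ADA6 (starts at byte 3)
Byte[7]=F0: 4-byte lead, need 3 cont bytes. acc=0x0
Byte[8]=9D: continuation. acc=(acc<<6)|0x1D=0x1D
Byte[9]=B5: continuation. acc=(acc<<6)|0x35=0x775
Byte[10]=9F: continuation. acc=(acc<<6)|0x1F=0x1DD5F
Completed: cp=U+1DD5F (starts at byte 7)
Byte[11]=24: 1-byte ASCII. cp=U+0024
Byte[12]=5B: 1-byte ASCII. cp=U+005B

Answer: 0 3 7 11 12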